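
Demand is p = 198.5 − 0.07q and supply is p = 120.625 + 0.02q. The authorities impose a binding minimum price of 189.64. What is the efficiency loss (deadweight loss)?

Competitive equilibrium: 198.5 − 0.07q = 120.625 + 0.02q → q* = 865.27778, p* = 137.93056.
At the floor p = 189.64, quantity demanded = (198.5 − 189.64)/0.07 = 126.57143.
Sellers' marginal cost at q' = 126.57143: 120.625 + 0.02·126.57143 = 123.15643.
Δq = 865.27778 − 126.57143 = 738.70635; wedge = 189.64 − 123.15643 = 66.48357.
Deadweight loss = ½ × 738.70635 × 66.48357 = 24555.92.

24555.92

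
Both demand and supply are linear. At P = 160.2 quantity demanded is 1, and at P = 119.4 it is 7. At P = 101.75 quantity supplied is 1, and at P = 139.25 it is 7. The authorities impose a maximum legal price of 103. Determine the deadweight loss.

Demand slope = (119.4 − 160.2)/(7 − 1) = −6.8, so P = 167 − 6.8Q.
Supply slope = (139.25 − 101.75)/(7 − 1) = 6.25, so P = 95.5 + 6.25Q.
Competitive equilibrium: 167 − 6.8Q = 95.5 + 6.25Q → Q* = 5.4789, P* = 129.7433.
At the ceiling P = 103, quantity supplied = (103 − 95.5)/6.25 = 1.2.
Willingness to pay at Q' = 1.2: 167 − 6.8·1.2 = 158.84.
ΔQ = 5.4789 − 1.2 = 4.2789; wedge = 158.84 − 103 = 55.84.
The triangle = ½ × 4.2789 × 55.84 = 119.47.

119.47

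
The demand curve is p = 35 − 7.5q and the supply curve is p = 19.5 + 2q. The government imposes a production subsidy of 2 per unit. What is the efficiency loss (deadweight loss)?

Competitive equilibrium: 35 − 7.5q = 19.5 + 2q → q* = 1.6316, p* = 22.7632.
The subsidy lowers effective supply by 2: p = 17.5 + 2q.
New quantity: 35 − 7.5q = 17.5 + 2q → q' = 1.8421.
Overproduction Δq = 1.8421 − 1.6316 = 0.2105; wedge = subsidy = 2.
DWL = ½ × 0.2105 × 2 = 0.21.

0.21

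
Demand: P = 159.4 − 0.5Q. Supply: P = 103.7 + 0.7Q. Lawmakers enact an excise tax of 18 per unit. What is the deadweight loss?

Competitive equilibrium: 159.4 − 0.5Q = 103.7 + 0.7Q → Q* = 46.4167, P* = 136.1917.
With the tax, the buyer price exceeds the seller price by 18: (159.4 − 0.5Q) − (103.7 + 0.7Q) = 18 → Q' = 31.4167.
ΔQ = 46.4167 − 31.4167 = 15; the wedge equals the tax, 18.
Welfare loss = ½ × 15 × 18 = 135.

135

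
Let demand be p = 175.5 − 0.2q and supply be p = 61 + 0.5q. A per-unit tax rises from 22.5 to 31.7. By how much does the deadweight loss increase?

356.17

Competitive equilibrium: 175.5 − 0.2q = 61 + 0.5q → q* = 163.5714, p* = 142.7857.
For a per-unit tax t: Δq = t/0.7, so DWL = ½·t·(t/0.7) = t²/1.4.
At t = 22.5: DWL = 361.607. At t = 31.7: DWL = 717.779.
Increase = 717.779 − 361.607 = 356.17.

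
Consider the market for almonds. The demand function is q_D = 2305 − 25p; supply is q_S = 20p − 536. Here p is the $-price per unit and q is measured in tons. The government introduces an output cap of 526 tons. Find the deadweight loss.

In inverse form: demand p = 92.2 − 0.04q, supply p = 26.8 + 0.05q.
Competitive equilibrium: 92.2 − 0.04q = 26.8 + 0.05q → q* = 726.6667, p* = 63.1333.
At q = 526: demand price = 92.2 − 0.04·526 = 71.16; supply price = 26.8 + 0.05·526 = 53.1.
Δq = 726.6667 − 526 = 200.6667; wedge = 71.16 − 53.1 = 18.06.
Deadweight loss = ½ × 200.6667 × 18.06 = $1812.02.

$1812.02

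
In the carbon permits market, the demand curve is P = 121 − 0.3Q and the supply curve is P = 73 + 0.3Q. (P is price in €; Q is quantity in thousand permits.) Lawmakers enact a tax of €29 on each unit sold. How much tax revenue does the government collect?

€918.33 thousand

Competitive equilibrium: 121 − 0.3Q = 73 + 0.3Q → Q* = 80, P* = 97.
With the tax, the buyer price exceeds the seller price by 29: (121 − 0.3Q) − (73 + 0.3Q) = 29 → Q' = 31.6667.
Tax revenue = 29 × 31.6667 = €918.33 thousand.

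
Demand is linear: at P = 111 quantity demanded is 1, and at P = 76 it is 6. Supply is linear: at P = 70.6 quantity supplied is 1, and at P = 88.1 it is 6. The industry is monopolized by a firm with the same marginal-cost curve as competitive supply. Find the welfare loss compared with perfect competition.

19.74

Demand slope = (76 − 111)/(6 − 1) = −7, so P = 118 − 7Q.
Supply slope = (88.1 − 70.6)/(6 − 1) = 3.5, so P = 67.1 + 3.5Q.
Competitive equilibrium: 118 − 7Q = 67.1 + 3.5Q → Q* = 4.8476, P* = 84.0667.
Marginal revenue: MR = 118 − 14Q. Set MR = MC: 118 − 14Q = 67.1 + 3.5Q → Q_m = 2.9086.
Price P_m = 118 − 7·2.9086 = 97.6398; MC(Q_m) = 67.1 + 3.5·2.9086 = 77.2801.
Competitive Q* = 4.8476, so ΔQ = 1.939; wedge = 97.6398 − 77.2801 = 20.3597.
DWL = ½ × 1.939 × 20.3597 = 19.74.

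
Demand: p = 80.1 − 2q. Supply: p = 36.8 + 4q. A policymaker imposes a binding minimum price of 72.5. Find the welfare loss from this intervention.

35.02

Competitive equilibrium: 80.1 − 2q = 36.8 + 4q → q* = 7.2167, p* = 65.6667.
At the floor p = 72.5, quantity demanded = (80.1 − 72.5)/2 = 3.8.
Sellers' marginal cost at q' = 3.8: 36.8 + 4·3.8 = 52.
Δq = 7.2167 − 3.8 = 3.4167; wedge = 72.5 − 52 = 20.5.
The triangle = ½ × 3.4167 × 20.5 = 35.02.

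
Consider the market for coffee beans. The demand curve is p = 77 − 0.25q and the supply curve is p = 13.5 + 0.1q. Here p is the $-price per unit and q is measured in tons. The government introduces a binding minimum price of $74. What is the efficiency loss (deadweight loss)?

Competitive equilibrium: 77 − 0.25q = 13.5 + 0.1q → q* = 181.4286, p* = 31.6429.
At the floor p = 74, quantity demanded = (77 − 74)/0.25 = 12.
Sellers' marginal cost at q' = 12: 13.5 + 0.1·12 = 14.7.
Δq = 181.4286 − 12 = 169.4286; wedge = 74 − 14.7 = 59.3.
Deadweight loss = ½ × 169.4286 × 59.3 = $5023.56.

$5023.56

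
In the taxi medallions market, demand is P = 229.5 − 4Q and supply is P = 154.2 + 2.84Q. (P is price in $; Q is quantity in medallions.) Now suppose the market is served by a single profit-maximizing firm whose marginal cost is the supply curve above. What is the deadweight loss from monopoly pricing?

$56.44

Competitive equilibrium: 229.5 − 4Q = 154.2 + 2.84Q → Q* = 11.0088, P* = 185.4649.
Marginal revenue: MR = 229.5 − 8Q. Set MR = MC: 229.5 − 8Q = 154.2 + 2.84Q → Q_m = 6.9465.
Price P_m = 229.5 − 4·6.9465 = 201.714; MC(Q_m) = 154.2 + 2.84·6.9465 = 173.9281.
Competitive Q* = 11.0088, so ΔQ = 4.0623; wedge = 201.714 − 173.9281 = 27.7859.
The triangle = ½ × 4.0623 × 27.7859 = $56.44.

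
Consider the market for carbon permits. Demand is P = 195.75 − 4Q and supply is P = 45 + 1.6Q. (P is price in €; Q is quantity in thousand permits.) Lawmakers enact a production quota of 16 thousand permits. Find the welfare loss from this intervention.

€333.87 thousand

Competitive equilibrium: 195.75 − 4Q = 45 + 1.6Q → Q* = 26.9196, P* = 88.0714.
At Q = 16: demand price = 195.75 − 4·16 = 131.75; supply price = 45 + 1.6·16 = 70.6.
ΔQ = 26.9196 − 16 = 10.9196; wedge = 131.75 − 70.6 = 61.15.
Deadweight loss = ½ × 10.9196 × 61.15 = €333.87 thousand.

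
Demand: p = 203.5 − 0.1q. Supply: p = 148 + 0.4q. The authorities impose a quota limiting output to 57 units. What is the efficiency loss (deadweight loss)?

729

Competitive equilibrium: 203.5 − 0.1q = 148 + 0.4q → q* = 111, p* = 192.4.
At q = 57: demand price = 203.5 − 0.1·57 = 197.8; supply price = 148 + 0.4·57 = 170.8.
Δq = 111 − 57 = 54; wedge = 197.8 − 170.8 = 27.
Welfare loss = ½ × 54 × 27 = 729.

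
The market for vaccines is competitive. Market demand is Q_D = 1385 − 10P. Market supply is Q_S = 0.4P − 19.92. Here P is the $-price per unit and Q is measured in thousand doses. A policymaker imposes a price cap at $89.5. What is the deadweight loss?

$432.29 thousand

In inverse form: demand P = 138.5 − 0.1Q, supply P = 49.8 + 2.5Q.
Competitive equilibrium: 138.5 − 0.1Q = 49.8 + 2.5Q → Q* = 34.1154, P* = 135.0885.
At the ceiling P = 89.5, quantity supplied = (89.5 − 49.8)/2.5 = 15.88.
Willingness to pay at Q' = 15.88: 138.5 − 0.1·15.88 = 136.912.
ΔQ = 34.1154 − 15.88 = 18.2354; wedge = 136.912 − 89.5 = 47.412.
The triangle = ½ × 18.2354 × 47.412 = $432.29 thousand.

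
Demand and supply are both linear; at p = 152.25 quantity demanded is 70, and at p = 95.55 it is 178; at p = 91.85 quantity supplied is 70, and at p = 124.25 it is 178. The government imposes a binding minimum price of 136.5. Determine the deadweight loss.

770.26

Demand slope = (95.55 − 152.25)/(178 − 70) = −0.525, so p = 189 − 0.525q.
Supply slope = (124.25 − 91.85)/(178 − 70) = 0.3, so p = 70.85 + 0.3q.
Competitive equilibrium: 189 − 0.525q = 70.85 + 0.3q → q* = 143.2121, p* = 113.8136.
At the floor p = 136.5, quantity demanded = (189 − 136.5)/0.525 = 100.
Sellers' marginal cost at q' = 100: 70.85 + 0.3·100 = 100.85.
Δq = 143.2121 − 100 = 43.2121; wedge = 136.5 − 100.85 = 35.65.
Welfare loss = ½ × 43.2121 × 35.65 = 770.26.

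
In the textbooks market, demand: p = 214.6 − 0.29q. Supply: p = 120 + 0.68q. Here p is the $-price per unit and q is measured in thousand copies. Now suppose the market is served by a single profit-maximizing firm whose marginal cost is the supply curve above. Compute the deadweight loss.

$244.36 thousand

Competitive equilibrium: 214.6 − 0.29q = 120 + 0.68q → q* = 97.5258, p* = 186.3175.
Marginal revenue: MR = 214.6 − 0.58q. Set MR = MC: 214.6 − 0.58q = 120 + 0.68q → q_m = 75.0794.
Price p_m = 214.6 − 0.29·75.0794 = 192.827; MC(q_m) = 120 + 0.68·75.0794 = 171.054.
Competitive q* = 97.5258, so Δq = 22.4464; wedge = 192.827 − 171.054 = 21.773.
Deadweight loss = ½ × 22.4464 × 21.773 = $244.36 thousand.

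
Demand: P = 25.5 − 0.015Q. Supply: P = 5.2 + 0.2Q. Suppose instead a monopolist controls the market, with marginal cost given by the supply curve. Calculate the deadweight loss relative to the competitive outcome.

Competitive equilibrium: 25.5 − 0.015Q = 5.2 + 0.2Q → Q* = 94.4186, P* = 24.0837.
Marginal revenue: MR = 25.5 − 0.03Q. Set MR = MC: 25.5 − 0.03Q = 5.2 + 0.2Q → Q_m = 88.2609.
Price P_m = 25.5 − 0.015·88.2609 = 24.1761; MC(Q_m) = 5.2 + 0.2·88.2609 = 22.8522.
Competitive Q* = 94.4186, so ΔQ = 6.1577; wedge = 24.1761 − 22.8522 = 1.3239.
Deadweight loss = ½ × 6.1577 × 1.3239 = 4.08.

4.08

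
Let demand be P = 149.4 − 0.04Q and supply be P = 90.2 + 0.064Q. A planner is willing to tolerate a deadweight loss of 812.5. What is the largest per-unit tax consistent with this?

13

Competitive equilibrium: 149.4 − 0.04Q = 90.2 + 0.064Q → Q* = 569.2308, P* = 126.6308.
A tax t gives ΔQ = t/0.104 and wedge t, so DWL = t²/0.208.
t²/0.208 = 812.5 → t² = 169 → t = 13.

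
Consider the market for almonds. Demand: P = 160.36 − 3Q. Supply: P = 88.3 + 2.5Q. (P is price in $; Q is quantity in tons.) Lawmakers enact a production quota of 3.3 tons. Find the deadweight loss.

$264.21

Competitive equilibrium: 160.36 − 3Q = 88.3 + 2.5Q → Q* = 13.1018, P* = 121.0545.
At Q = 3.3: demand price = 160.36 − 3·3.3 = 150.46; supply price = 88.3 + 2.5·3.3 = 96.55.
ΔQ = 13.1018 − 3.3 = 9.8018; wedge = 150.46 − 96.55 = 53.91.
DWL = ½ × 9.8018 × 53.91 = $264.21.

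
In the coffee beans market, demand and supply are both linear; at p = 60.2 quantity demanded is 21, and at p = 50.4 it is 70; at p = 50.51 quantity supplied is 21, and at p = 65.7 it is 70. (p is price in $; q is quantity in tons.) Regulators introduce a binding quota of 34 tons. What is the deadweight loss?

$9.18

Demand slope = (50.4 − 60.2)/(70 − 21) = −0.2, so p = 64.4 − 0.2q.
Supply slope = (65.7 − 50.51)/(70 − 21) = 0.31, so p = 44 + 0.31q.
Competitive equilibrium: 64.4 − 0.2q = 44 + 0.31q → q* = 40, p* = 56.4.
At q = 34: demand price = 64.4 − 0.2·34 = 57.6; supply price = 44 + 0.31·34 = 54.54.
Δq = 40 − 34 = 6; wedge = 57.6 − 54.54 = 3.06.
DWL = ½ × 6 × 3.06 = $9.18.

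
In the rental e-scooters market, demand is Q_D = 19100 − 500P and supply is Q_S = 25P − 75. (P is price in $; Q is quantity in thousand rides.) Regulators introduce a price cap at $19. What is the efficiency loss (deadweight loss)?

$4030.48 thousand

In inverse form: demand P = 38.2 − 0.002Q, supply P = 3 + 0.04Q.
Competitive equilibrium: 38.2 − 0.002Q = 3 + 0.04Q → Q* = 838.0952, P* = 36.5238.
At the ceiling P = 19, quantity supplied = (19 − 3)/0.04 = 400.
Willingness to pay at Q' = 400: 38.2 − 0.002·400 = 37.4.
ΔQ = 838.0952 − 400 = 438.0952; wedge = 37.4 − 19 = 18.4.
The triangle = ½ × 438.0952 × 18.4 = $4030.48 thousand.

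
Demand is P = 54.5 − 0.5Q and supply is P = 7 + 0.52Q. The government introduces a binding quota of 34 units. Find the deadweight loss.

Competitive equilibrium: 54.5 − 0.5Q = 7 + 0.52Q → Q* = 46.5686, P* = 31.2157.
At Q = 34: demand price = 54.5 − 0.5·34 = 37.5; supply price = 7 + 0.52·34 = 24.68.
ΔQ = 46.5686 − 34 = 12.5686; wedge = 37.5 − 24.68 = 12.82.
The triangle = ½ × 12.5686 × 12.82 = 80.56.

80.56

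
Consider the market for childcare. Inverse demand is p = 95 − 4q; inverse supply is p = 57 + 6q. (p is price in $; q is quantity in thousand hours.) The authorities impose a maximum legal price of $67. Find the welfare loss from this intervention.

Competitive equilibrium: 95 − 4q = 57 + 6q → q* = 3.8, p* = 79.8.
At the ceiling p = 67, quantity supplied = (67 − 57)/6 = 1.6667.
Willingness to pay at q' = 1.6667: 95 − 4·1.6667 = 88.3332.
Δq = 3.8 − 1.6667 = 2.1333; wedge = 88.3332 − 67 = 21.3332.
DWL = ½ × 2.1333 × 21.3332 = $22.76 thousand.

$22.76 thousand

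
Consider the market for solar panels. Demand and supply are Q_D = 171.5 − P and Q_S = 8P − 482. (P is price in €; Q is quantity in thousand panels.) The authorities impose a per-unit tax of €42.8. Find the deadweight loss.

In inverse form: demand P = 171.5 − Q, supply P = 60.25 + 0.125Q.
Competitive equilibrium: 171.5 − Q = 60.25 + 0.125Q → Q* = 98.8889, P* = 72.6111.
With the tax, the buyer price exceeds the seller price by 42.8: (171.5 − Q) − (60.25 + 0.125Q) = 42.8 → Q' = 60.8444.
ΔQ = 98.8889 − 60.8444 = 38.0445; the wedge equals the tax, 42.8.
The triangle = ½ × 38.0445 × 42.8 = €814.15 thousand.

€814.15 thousand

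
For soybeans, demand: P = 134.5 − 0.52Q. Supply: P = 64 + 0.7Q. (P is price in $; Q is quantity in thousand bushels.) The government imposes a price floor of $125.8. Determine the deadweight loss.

$1028.22 thousand

Competitive equilibrium: 134.5 − 0.52Q = 64 + 0.7Q → Q* = 57.7869, P* = 104.4508.
At the floor P = 125.8, quantity demanded = (134.5 − 125.8)/0.52 = 16.7308.
Sellers' marginal cost at Q' = 16.7308: 64 + 0.7·16.7308 = 75.7116.
ΔQ = 57.7869 − 16.7308 = 41.0561; wedge = 125.8 − 75.7116 = 50.0884.
Deadweight loss = ½ × 41.0561 × 50.0884 = $1028.22 thousand.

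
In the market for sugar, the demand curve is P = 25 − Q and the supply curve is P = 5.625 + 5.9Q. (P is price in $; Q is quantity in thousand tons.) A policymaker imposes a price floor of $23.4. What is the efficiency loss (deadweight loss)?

Competitive equilibrium: 25 − Q = 5.625 + 5.9Q → Q* = 2.808, P* = 22.192.
At the floor P = 23.4, quantity demanded = (25 − 23.4)/1 = 1.6.
Sellers' marginal cost at Q' = 1.6: 5.625 + 5.9·1.6 = 15.065.
ΔQ = 2.808 − 1.6 = 1.208; wedge = 23.4 − 15.065 = 8.335.
DWL = ½ × 1.208 × 8.335 = $5.03 thousand.

$5.03 thousand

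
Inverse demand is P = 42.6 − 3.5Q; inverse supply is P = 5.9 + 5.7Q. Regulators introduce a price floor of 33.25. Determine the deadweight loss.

7.99

Competitive equilibrium: 42.6 − 3.5Q = 5.9 + 5.7Q → Q* = 3.9891, P* = 28.638.
At the floor P = 33.25, quantity demanded = (42.6 − 33.25)/3.5 = 2.6714.
Sellers' marginal cost at Q' = 2.6714: 5.9 + 5.7·2.6714 = 21.127.
ΔQ = 3.9891 − 2.6714 = 1.3177; wedge = 33.25 − 21.127 = 12.123.
Deadweight loss = ½ × 1.3177 × 12.123 = 7.99.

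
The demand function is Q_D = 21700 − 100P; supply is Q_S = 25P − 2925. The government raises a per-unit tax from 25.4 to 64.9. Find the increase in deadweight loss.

In inverse form: demand P = 217 − 0.01Q, supply P = 117 + 0.04Q.
Competitive equilibrium: 217 − 0.01Q = 117 + 0.04Q → Q* = 2000, P* = 197.
For a per-unit tax t: ΔQ = t/0.05, so DWL = ½·t·(t/0.05) = t²/0.1.
At t = 25.4: DWL = 6451.6. At t = 64.9: DWL = 42120.1.
Increase = 42120.1 − 6451.6 = 35668.50.

35668.50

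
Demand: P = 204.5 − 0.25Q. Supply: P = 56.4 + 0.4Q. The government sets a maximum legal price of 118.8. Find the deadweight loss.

1677.61

Competitive equilibrium: 204.5 − 0.25Q = 56.4 + 0.4Q → Q* = 227.8462, P* = 147.5385.
At the ceiling P = 118.8, quantity supplied = (118.8 − 56.4)/0.4 = 156.
Willingness to pay at Q' = 156: 204.5 − 0.25·156 = 165.5.
ΔQ = 227.8462 − 156 = 71.8462; wedge = 165.5 − 118.8 = 46.7.
The triangle = ½ × 71.8462 × 46.7 = 1677.61.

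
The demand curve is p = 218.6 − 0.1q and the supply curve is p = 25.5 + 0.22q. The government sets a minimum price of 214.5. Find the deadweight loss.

50613.75

Competitive equilibrium: 218.6 − 0.1q = 25.5 + 0.22q → q* = 603.4375, p* = 158.2563.
At the floor p = 214.5, quantity demanded = (218.6 − 214.5)/0.1 = 41.
Sellers' marginal cost at q' = 41: 25.5 + 0.22·41 = 34.52.
Δq = 603.4375 − 41 = 562.4375; wedge = 214.5 − 34.52 = 179.98.
DWL = ½ × 562.4375 × 179.98 = 50613.75.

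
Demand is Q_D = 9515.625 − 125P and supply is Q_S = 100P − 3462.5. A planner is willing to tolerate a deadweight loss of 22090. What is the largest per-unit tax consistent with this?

28.2

In inverse form: demand P = 76.125 − 0.008Q, supply P = 34.625 + 0.01Q.
Competitive equilibrium: 76.125 − 0.008Q = 34.625 + 0.01Q → Q* = 2305.5556, P* = 57.6806.
A tax t gives ΔQ = t/0.018 and wedge t, so DWL = t²/0.036.
t²/0.036 = 22090 → t² = 795.24 → t = 28.2.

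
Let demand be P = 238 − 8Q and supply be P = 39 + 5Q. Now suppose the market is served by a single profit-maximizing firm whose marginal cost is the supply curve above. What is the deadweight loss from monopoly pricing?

221.04

Competitive equilibrium: 238 − 8Q = 39 + 5Q → Q* = 15.3077, P* = 115.5385.
Marginal revenue: MR = 238 − 16Q. Set MR = MC: 238 − 16Q = 39 + 5Q → Q_m = 9.4762.
Price P_m = 238 − 8·9.4762 = 162.1904; MC(Q_m) = 39 + 5·9.4762 = 86.381.
Competitive Q* = 15.3077, so ΔQ = 5.8315; wedge = 162.1904 − 86.381 = 75.8094.
DWL = ½ × 5.8315 × 75.8094 = 221.04.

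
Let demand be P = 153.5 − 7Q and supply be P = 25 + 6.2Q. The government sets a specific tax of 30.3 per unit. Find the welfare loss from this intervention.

34.78

Competitive equilibrium: 153.5 − 7Q = 25 + 6.2Q → Q* = 9.7348, P* = 85.3561.
With the tax, the buyer price exceeds the seller price by 30.3: (153.5 − 7Q) − (25 + 6.2Q) = 30.3 → Q' = 7.4394.
ΔQ = 9.7348 − 7.4394 = 2.2954; the wedge equals the tax, 30.3.
The triangle = ½ × 2.2954 × 30.3 = 34.78.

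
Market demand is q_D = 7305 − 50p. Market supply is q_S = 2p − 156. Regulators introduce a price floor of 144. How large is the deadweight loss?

In inverse form: demand p = 146.1 − 0.02q, supply p = 78 + 0.5q.
Competitive equilibrium: 146.1 − 0.02q = 78 + 0.5q → q* = 130.9615, p* = 143.4808.
At the floor p = 144, quantity demanded = (146.1 − 144)/0.02 = 105.
Sellers' marginal cost at q' = 105: 78 + 0.5·105 = 130.5.
Δq = 130.9615 − 105 = 25.9615; wedge = 144 − 130.5 = 13.5.
The triangle = ½ × 25.9615 × 13.5 = 175.24.

175.24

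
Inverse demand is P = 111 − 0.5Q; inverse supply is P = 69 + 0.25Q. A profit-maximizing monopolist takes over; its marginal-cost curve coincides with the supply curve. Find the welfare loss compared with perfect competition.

Competitive equilibrium: 111 − 0.5Q = 69 + 0.25Q → Q* = 56, P* = 83.
Marginal revenue: MR = 111 − Q. Set MR = MC: 111 − Q = 69 + 0.25Q → Q_m = 33.6.
Price P_m = 111 − 0.5·33.6 = 94.2; MC(Q_m) = 69 + 0.25·33.6 = 77.4.
Competitive Q* = 56, so ΔQ = 22.4; wedge = 94.2 − 77.4 = 16.8.
Welfare loss = ½ × 22.4 × 16.8 = 188.16.

188.16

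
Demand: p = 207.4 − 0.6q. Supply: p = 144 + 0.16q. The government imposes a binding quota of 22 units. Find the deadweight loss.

Competitive equilibrium: 207.4 − 0.6q = 144 + 0.16q → q* = 83.4211, p* = 157.3474.
At q = 22: demand price = 207.4 − 0.6·22 = 194.2; supply price = 144 + 0.16·22 = 147.52.
Δq = 83.4211 − 22 = 61.4211; wedge = 194.2 − 147.52 = 46.68.
The triangle = ½ × 61.4211 × 46.68 = 1433.57.

1433.57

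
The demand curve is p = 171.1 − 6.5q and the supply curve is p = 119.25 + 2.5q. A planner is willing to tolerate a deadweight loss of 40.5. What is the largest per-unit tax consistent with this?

27

Competitive equilibrium: 171.1 − 6.5q = 119.25 + 2.5q → q* = 5.7611, p* = 133.6528.
A tax t gives Δq = t/9 and wedge t, so DWL = t²/18.
t²/18 = 40.5 → t² = 729 → t = 27.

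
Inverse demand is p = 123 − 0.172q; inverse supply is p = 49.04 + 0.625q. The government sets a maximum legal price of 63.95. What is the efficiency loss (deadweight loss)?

Competitive equilibrium: 123 − 0.172q = 49.04 + 0.625q → q* = 92.798, p* = 107.0387.
At the ceiling p = 63.95, quantity supplied = (63.95 − 49.04)/0.625 = 23.856.
Willingness to pay at q' = 23.856: 123 − 0.172·23.856 = 118.8968.
Δq = 92.798 − 23.856 = 68.942; wedge = 118.8968 − 63.95 = 54.9468.
Deadweight loss = ½ × 68.942 × 54.9468 = 1894.07.

1894.07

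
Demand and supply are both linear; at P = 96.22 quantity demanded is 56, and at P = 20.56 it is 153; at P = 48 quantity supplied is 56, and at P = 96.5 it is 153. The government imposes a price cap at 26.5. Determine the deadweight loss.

4165.09

Demand slope = (20.56 − 96.22)/(153 − 56) = −0.78, so P = 139.9 − 0.78Q.
Supply slope = (96.5 − 48)/(153 − 56) = 0.5, so P = 20 + 0.5Q.
Competitive equilibrium: 139.9 − 0.78Q = 20 + 0.5Q → Q* = 93.6719, P* = 66.8359.
At the ceiling P = 26.5, quantity supplied = (26.5 − 20)/0.5 = 13.
Willingness to pay at Q' = 13: 139.9 − 0.78·13 = 129.76.
ΔQ = 93.6719 − 13 = 80.6719; wedge = 129.76 − 26.5 = 103.26.
The triangle = ½ × 80.6719 × 103.26 = 4165.09.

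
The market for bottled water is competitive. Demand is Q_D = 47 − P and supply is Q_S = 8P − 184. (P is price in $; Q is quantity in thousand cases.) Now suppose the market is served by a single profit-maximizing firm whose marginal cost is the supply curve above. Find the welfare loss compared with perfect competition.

$56.69 thousand

In inverse form: demand P = 47 − Q, supply P = 23 + 0.125Q.
Competitive equilibrium: 47 − Q = 23 + 0.125Q → Q* = 21.3333, P* = 25.6667.
Marginal revenue: MR = 47 − 2Q. Set MR = MC: 47 − 2Q = 23 + 0.125Q → Q_m = 11.2941.
Price P_m = 47 − 1·11.2941 = 35.7059; MC(Q_m) = 23 + 0.125·11.2941 = 24.4118.
Competitive Q* = 21.3333, so ΔQ = 10.0392; wedge = 35.7059 − 24.4118 = 11.2941.
DWL = ½ × 10.0392 × 11.2941 = $56.69 thousand.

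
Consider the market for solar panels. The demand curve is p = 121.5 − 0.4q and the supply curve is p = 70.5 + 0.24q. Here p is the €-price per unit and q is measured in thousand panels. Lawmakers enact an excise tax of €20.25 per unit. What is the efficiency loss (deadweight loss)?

Competitive equilibrium: 121.5 − 0.4q = 70.5 + 0.24q → q* = 79.6875, p* = 89.625.
With the tax, the buyer price exceeds the seller price by 20.25: (121.5 − 0.4q) − (70.5 + 0.24q) = 20.25 → q' = 48.0469.
Δq = 79.6875 − 48.0469 = 31.6406; the wedge equals the tax, 20.25.
Deadweight loss = ½ × 31.6406 × 20.25 = €320.36 thousand.

€320.36 thousand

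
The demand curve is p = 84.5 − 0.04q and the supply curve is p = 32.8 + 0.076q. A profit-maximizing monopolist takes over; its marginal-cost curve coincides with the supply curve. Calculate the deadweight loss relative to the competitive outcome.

757.47

Competitive equilibrium: 84.5 − 0.04q = 32.8 + 0.076q → q* = 445.6897, p* = 66.6724.
Marginal revenue: MR = 84.5 − 0.08q. Set MR = MC: 84.5 − 0.08q = 32.8 + 0.076q → q_m = 331.4103.
Price p_m = 84.5 − 0.04·331.4103 = 71.2436; MC(q_m) = 32.8 + 0.076·331.4103 = 57.9872.
Competitive q* = 445.6897, so Δq = 114.2794; wedge = 71.2436 − 57.9872 = 13.2564.
Deadweight loss = ½ × 114.2794 × 13.2564 = 757.47.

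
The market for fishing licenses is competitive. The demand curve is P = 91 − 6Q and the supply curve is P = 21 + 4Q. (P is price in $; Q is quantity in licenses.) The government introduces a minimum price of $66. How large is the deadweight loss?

$40.14

Competitive equilibrium: 91 − 6Q = 21 + 4Q → Q* = 7, P* = 49.
At the floor P = 66, quantity demanded = (91 − 66)/6 = 4.1667.
Sellers' marginal cost at Q' = 4.1667: 21 + 4·4.1667 = 37.6668.
ΔQ = 7 − 4.1667 = 2.8333; wedge = 66 − 37.6668 = 28.3332.
The triangle = ½ × 2.8333 × 28.3332 = $40.14.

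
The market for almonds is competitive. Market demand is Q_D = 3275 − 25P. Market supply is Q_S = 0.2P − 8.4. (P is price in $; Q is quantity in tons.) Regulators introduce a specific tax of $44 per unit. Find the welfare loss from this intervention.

In inverse form: demand P = 131 − 0.04Q, supply P = 42 + 5Q.
Competitive equilibrium: 131 − 0.04Q = 42 + 5Q → Q* = 17.6587, P* = 130.2937.
With the tax, the buyer price exceeds the seller price by 44: (131 − 0.04Q) − (42 + 5Q) = 44 → Q' = 8.9286.
ΔQ = 17.6587 − 8.9286 = 8.7301; the wedge equals the tax, 44.
Deadweight loss = ½ × 8.7301 × 44 = $192.06.

$192.06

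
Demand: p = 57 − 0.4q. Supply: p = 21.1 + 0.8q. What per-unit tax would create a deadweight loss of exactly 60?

Competitive equilibrium: 57 − 0.4q = 21.1 + 0.8q → q* = 29.9167, p* = 45.0333.
A tax t gives Δq = t/1.2 and wedge t, so DWL = t²/2.4.
t²/2.4 = 60 → t² = 144 → t = 12.

12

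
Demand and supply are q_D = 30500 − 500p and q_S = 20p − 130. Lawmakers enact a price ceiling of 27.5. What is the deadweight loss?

In inverse form: demand p = 61 − 0.002q, supply p = 6.5 + 0.05q.
Competitive equilibrium: 61 − 0.002q = 6.5 + 0.05q → q* = 1048.0769, p* = 58.9038.
At the ceiling p = 27.5, quantity supplied = (27.5 − 6.5)/0.05 = 420.
Willingness to pay at q' = 420: 61 − 0.002·420 = 60.16.
Δq = 1048.0769 − 420 = 628.0769; wedge = 60.16 − 27.5 = 32.66.
Deadweight loss = ½ × 628.0769 × 32.66 = 10256.50.

10256.50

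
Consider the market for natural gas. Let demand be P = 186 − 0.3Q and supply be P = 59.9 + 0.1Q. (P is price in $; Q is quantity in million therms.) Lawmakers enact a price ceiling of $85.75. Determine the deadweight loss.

$644.11 million

Competitive equilibrium: 186 − 0.3Q = 59.9 + 0.1Q → Q* = 315.25, P* = 91.425.
At the ceiling P = 85.75, quantity supplied = (85.75 − 59.9)/0.1 = 258.5.
Willingness to pay at Q' = 258.5: 186 − 0.3·258.5 = 108.45.
ΔQ = 315.25 − 258.5 = 56.75; wedge = 108.45 − 85.75 = 22.7.
The triangle = ½ × 56.75 × 22.7 = $644.11 million.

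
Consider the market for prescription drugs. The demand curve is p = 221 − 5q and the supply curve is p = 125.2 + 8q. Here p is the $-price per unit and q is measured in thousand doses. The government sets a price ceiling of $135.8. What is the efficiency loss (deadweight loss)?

Competitive equilibrium: 221 − 5q = 125.2 + 8q → q* = 7.3692, p* = 184.1538.
At the ceiling p = 135.8, quantity supplied = (135.8 − 125.2)/8 = 1.325.
Willingness to pay at q' = 1.325: 221 − 5·1.325 = 214.375.
Δq = 7.3692 − 1.325 = 6.0442; wedge = 214.375 − 135.8 = 78.575.
Deadweight loss = ½ × 6.0442 × 78.575 = $237.46 thousand.

$237.46 thousand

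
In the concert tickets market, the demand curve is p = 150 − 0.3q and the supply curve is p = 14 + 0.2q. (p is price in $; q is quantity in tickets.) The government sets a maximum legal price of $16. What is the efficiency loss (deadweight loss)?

Competitive equilibrium: 150 − 0.3q = 14 + 0.2q → q* = 272, p* = 68.4.
At the ceiling p = 16, quantity supplied = (16 − 14)/0.2 = 10.
Willingness to pay at q' = 10: 150 − 0.3·10 = 147.
Δq = 272 − 10 = 262; wedge = 147 − 16 = 131.
Deadweight loss = ½ × 262 × 131 = $17161.

$17161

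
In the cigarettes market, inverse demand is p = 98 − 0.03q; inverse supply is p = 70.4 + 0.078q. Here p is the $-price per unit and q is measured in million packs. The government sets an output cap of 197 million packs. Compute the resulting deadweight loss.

Competitive equilibrium: 98 − 0.03q = 70.4 + 0.078q → q* = 255.5556, p* = 90.3333.
At q = 197: demand price = 98 − 0.03·197 = 92.09; supply price = 70.4 + 0.078·197 = 85.766.
Δq = 255.5556 − 197 = 58.5556; wedge = 92.09 − 85.766 = 6.324.
DWL = ½ × 58.5556 × 6.324 = $185.15 million.

$185.15 million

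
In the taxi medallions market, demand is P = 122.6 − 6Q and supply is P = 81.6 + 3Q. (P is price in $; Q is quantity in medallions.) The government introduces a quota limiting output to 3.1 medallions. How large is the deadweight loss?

Competitive equilibrium: 122.6 − 6Q = 81.6 + 3Q → Q* = 4.5556, P* = 95.2667.
At Q = 3.1: demand price = 122.6 − 6·3.1 = 104; supply price = 81.6 + 3·3.1 = 90.9.
ΔQ = 4.5556 − 3.1 = 1.4556; wedge = 104 − 90.9 = 13.1.
Welfare loss = ½ × 1.4556 × 13.1 = $9.53.

$9.53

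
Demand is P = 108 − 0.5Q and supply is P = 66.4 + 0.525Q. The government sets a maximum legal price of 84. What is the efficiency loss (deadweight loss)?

Competitive equilibrium: 108 − 0.5Q = 66.4 + 0.525Q → Q* = 40.5854, P* = 87.7073.
At the ceiling P = 84, quantity supplied = (84 − 66.4)/0.525 = 33.5238.
Willingness to pay at Q' = 33.5238: 108 − 0.5·33.5238 = 91.2381.
ΔQ = 40.5854 − 33.5238 = 7.0616; wedge = 91.2381 − 84 = 7.2381.
DWL = ½ × 7.0616 × 7.2381 = 25.56.

25.56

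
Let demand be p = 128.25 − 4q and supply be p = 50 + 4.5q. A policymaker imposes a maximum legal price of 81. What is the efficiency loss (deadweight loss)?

22.82

Competitive equilibrium: 128.25 − 4q = 50 + 4.5q → q* = 9.2059, p* = 91.4265.
At the ceiling p = 81, quantity supplied = (81 − 50)/4.5 = 6.8889.
Willingness to pay at q' = 6.8889: 128.25 − 4·6.8889 = 100.6944.
Δq = 9.2059 − 6.8889 = 2.317; wedge = 100.6944 − 81 = 19.6944.
Welfare loss = ½ × 2.317 × 19.6944 = 22.82.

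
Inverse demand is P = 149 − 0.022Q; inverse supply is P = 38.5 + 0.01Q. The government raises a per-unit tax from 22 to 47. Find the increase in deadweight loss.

Competitive equilibrium: 149 − 0.022Q = 38.5 + 0.01Q → Q* = 3453.125, P* = 73.0313.
For a per-unit tax t: ΔQ = t/0.032, so DWL = ½·t·(t/0.032) = t²/0.064.
At t = 22: DWL = 7562.5. At t = 47: DWL = 34515.625.
Increase = 34515.625 − 7562.5 = 26953.125.

26953.125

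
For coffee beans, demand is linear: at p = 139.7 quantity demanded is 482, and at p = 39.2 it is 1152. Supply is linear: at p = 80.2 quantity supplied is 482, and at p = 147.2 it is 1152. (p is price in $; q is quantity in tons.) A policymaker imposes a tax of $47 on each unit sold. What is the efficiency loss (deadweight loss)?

$4418

Demand slope = (39.2 − 139.7)/(1152 − 482) = −0.15, so p = 212 − 0.15q.
Supply slope = (147.2 − 80.2)/(1152 − 482) = 0.1, so p = 32 + 0.1q.
Competitive equilibrium: 212 − 0.15q = 32 + 0.1q → q* = 720, p* = 104.
With the tax, the buyer price exceeds the seller price by 47: (212 − 0.15q) − (32 + 0.1q) = 47 → q' = 532.
Δq = 720 − 532 = 188; the wedge equals the tax, 47.
Welfare loss = ½ × 188 × 47 = $4418.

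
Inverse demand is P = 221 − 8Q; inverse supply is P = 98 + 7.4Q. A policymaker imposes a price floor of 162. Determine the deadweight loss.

Competitive equilibrium: 221 − 8Q = 98 + 7.4Q → Q* = 7.987, P* = 157.1039.
At the floor P = 162, quantity demanded = (221 − 162)/8 = 7.375.
Sellers' marginal cost at Q' = 7.375: 98 + 7.4·7.375 = 152.575.
ΔQ = 7.987 − 7.375 = 0.612; wedge = 162 − 152.575 = 9.425.
The triangle = ½ × 0.612 × 9.425 = 2.88.

2.88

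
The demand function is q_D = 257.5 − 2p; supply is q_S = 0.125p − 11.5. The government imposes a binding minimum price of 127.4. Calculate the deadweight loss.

In inverse form: demand p = 128.75 − 0.5q, supply p = 92 + 8q.
Competitive equilibrium: 128.75 − 0.5q = 92 + 8q → q* = 4.3235, p* = 126.5882.
At the floor p = 127.4, quantity demanded = (128.75 − 127.4)/0.5 = 2.7.
Sellers' marginal cost at q' = 2.7: 92 + 8·2.7 = 113.6.
Δq = 4.3235 − 2.7 = 1.6235; wedge = 127.4 − 113.6 = 13.8.
Welfare loss = ½ × 1.6235 × 13.8 = 11.20.

11.20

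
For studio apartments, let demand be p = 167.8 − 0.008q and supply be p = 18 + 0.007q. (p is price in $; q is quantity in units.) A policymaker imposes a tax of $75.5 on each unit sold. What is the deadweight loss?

$190008.33

Competitive equilibrium: 167.8 − 0.008q = 18 + 0.007q → q* = 9986.66667, p* = 87.90667.
With the tax, the buyer price exceeds the seller price by 75.5: (167.8 − 0.008q) − (18 + 0.007q) = 75.5 → q' = 4953.33333.
Δq = 9986.66667 − 4953.33333 = 5033.33334; the wedge equals the tax, 75.5.
The triangle = ½ × 5033.33334 × 75.5 = $190008.33.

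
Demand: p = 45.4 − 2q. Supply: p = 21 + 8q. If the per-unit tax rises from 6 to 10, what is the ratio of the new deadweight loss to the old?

2.778

Competitive equilibrium: 45.4 − 2q = 21 + 8q → q* = 2.44, p* = 40.52.
For a per-unit tax t: Δq = t/10, so DWL = ½·t·(t/10) = t²/20.
At t = 6: DWL = 1.8. At t = 10: DWL = 5.
Ratio = (10/6)² = 2.778.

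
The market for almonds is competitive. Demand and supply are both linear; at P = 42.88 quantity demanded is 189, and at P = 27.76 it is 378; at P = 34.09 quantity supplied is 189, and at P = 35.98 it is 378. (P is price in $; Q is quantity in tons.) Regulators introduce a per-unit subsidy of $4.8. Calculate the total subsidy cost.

Demand slope = (27.76 − 42.88)/(378 − 189) = −0.08, so P = 58 − 0.08Q.
Supply slope = (35.98 − 34.09)/(378 − 189) = 0.01, so P = 32.2 + 0.01Q.
Competitive equilibrium: 58 − 0.08Q = 32.2 + 0.01Q → Q* = 286.6667, P* = 35.0667.
The subsidy lowers effective supply by 4.8: P = 27.4 + 0.01Q.
New quantity: 58 − 0.08Q = 27.4 + 0.01Q → Q' = 340.
Total subsidy cost = 4.8 × 340 = $1632.

$1632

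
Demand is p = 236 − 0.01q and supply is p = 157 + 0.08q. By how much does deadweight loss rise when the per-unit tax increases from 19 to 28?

2350

Competitive equilibrium: 236 − 0.01q = 157 + 0.08q → q* = 877.7778, p* = 227.2222.
For a per-unit tax t: Δq = t/0.09, so DWL = ½·t·(t/0.09) = t²/0.18.
At t = 19: DWL = 2005.556. At t = 28: DWL = 4355.556.
Increase = 4355.556 − 2005.556 = 2350.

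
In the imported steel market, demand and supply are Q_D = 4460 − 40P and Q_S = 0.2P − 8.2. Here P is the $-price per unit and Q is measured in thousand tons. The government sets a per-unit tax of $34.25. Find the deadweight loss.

$116.72 thousand

In inverse form: demand P = 111.5 − 0.025Q, supply P = 41 + 5Q.
Competitive equilibrium: 111.5 − 0.025Q = 41 + 5Q → Q* = 14.0299, P* = 111.1493.
With the tax, the buyer price exceeds the seller price by 34.25: (111.5 − 0.025Q) − (41 + 5Q) = 34.25 → Q' = 7.2139.
ΔQ = 14.0299 − 7.2139 = 6.816; the wedge equals the tax, 34.25.
Welfare loss = ½ × 6.816 × 34.25 = $116.72 thousand.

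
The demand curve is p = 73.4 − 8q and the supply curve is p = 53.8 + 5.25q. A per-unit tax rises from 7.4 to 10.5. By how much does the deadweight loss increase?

Competitive equilibrium: 73.4 − 8q = 53.8 + 5.25q → q* = 1.4792, p* = 61.566.
For a per-unit tax t: Δq = t/13.25, so DWL = ½·t·(t/13.25) = t²/26.5.
At t = 7.4: DWL = 2.066. At t = 10.5: DWL = 4.16.
Increase = 4.16 − 2.066 = 2.09.

2.09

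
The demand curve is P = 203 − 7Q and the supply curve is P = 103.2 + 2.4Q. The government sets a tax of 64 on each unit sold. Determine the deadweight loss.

217.87

Competitive equilibrium: 203 − 7Q = 103.2 + 2.4Q → Q* = 10.617, P* = 128.6809.
With the tax, the buyer price exceeds the seller price by 64: (203 − 7Q) − (103.2 + 2.4Q) = 64 → Q' = 3.8085.
ΔQ = 10.617 − 3.8085 = 6.8085; the wedge equals the tax, 64.
Welfare loss = ½ × 6.8085 × 64 = 217.87.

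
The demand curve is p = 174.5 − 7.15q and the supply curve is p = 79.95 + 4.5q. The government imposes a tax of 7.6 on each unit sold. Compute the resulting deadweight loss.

Competitive equilibrium: 174.5 − 7.15q = 79.95 + 4.5q → q* = 8.1159, p* = 116.4715.
With the tax, the buyer price exceeds the seller price by 7.6: (174.5 − 7.15q) − (79.95 + 4.5q) = 7.6 → q' = 7.4635.
Δq = 8.1159 − 7.4635 = 0.6524; the wedge equals the tax, 7.6.
The triangle = ½ × 0.6524 × 7.6 = 2.48.

2.48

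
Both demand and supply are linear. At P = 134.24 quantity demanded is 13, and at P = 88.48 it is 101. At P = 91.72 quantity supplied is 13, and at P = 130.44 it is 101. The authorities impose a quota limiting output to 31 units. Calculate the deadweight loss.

331.80

Demand slope = (88.48 − 134.24)/(101 − 13) = −0.52, so P = 141 − 0.52Q.
Supply slope = (130.44 − 91.72)/(101 − 13) = 0.44, so P = 86 + 0.44Q.
Competitive equilibrium: 141 − 0.52Q = 86 + 0.44Q → Q* = 57.2917, P* = 111.2083.
At Q = 31: demand price = 141 − 0.52·31 = 124.88; supply price = 86 + 0.44·31 = 99.64.
ΔQ = 57.2917 − 31 = 26.2917; wedge = 124.88 − 99.64 = 25.24.
Deadweight loss = ½ × 26.2917 × 25.24 = 331.80.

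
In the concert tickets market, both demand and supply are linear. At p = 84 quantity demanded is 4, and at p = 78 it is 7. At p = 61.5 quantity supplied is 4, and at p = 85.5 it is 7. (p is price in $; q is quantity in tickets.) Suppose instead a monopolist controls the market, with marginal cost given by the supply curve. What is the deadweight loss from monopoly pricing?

$5.43

Demand slope = (78 − 84)/(7 − 4) = −2, so p = 92 − 2q.
Supply slope = (85.5 − 61.5)/(7 − 4) = 8, so p = 29.5 + 8q.
Competitive equilibrium: 92 − 2q = 29.5 + 8q → q* = 6.25, p* = 79.5.
Marginal revenue: MR = 92 − 4q. Set MR = MC: 92 − 4q = 29.5 + 8q → q_m = 5.2083.
Price p_m = 92 − 2·5.2083 = 81.5834; MC(q_m) = 29.5 + 8·5.2083 = 71.1664.
Competitive q* = 6.25, so Δq = 1.0417; wedge = 81.5834 − 71.1664 = 10.417.
Welfare loss = ½ × 1.0417 × 10.417 = $5.43.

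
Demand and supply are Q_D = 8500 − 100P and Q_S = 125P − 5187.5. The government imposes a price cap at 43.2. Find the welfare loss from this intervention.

In inverse form: demand P = 85 − 0.01Q, supply P = 41.5 + 0.008Q.
Competitive equilibrium: 85 − 0.01Q = 41.5 + 0.008Q → Q* = 2416.6667, P* = 60.8333.
At the ceiling P = 43.2, quantity supplied = (43.2 − 41.5)/0.008 = 212.5.
Willingness to pay at Q' = 212.5: 85 − 0.01·212.5 = 82.875.
ΔQ = 2416.6667 − 212.5 = 2204.1667; wedge = 82.875 − 43.2 = 39.675.
Deadweight loss = ½ × 2204.1667 × 39.675 = 43725.16.

43725.16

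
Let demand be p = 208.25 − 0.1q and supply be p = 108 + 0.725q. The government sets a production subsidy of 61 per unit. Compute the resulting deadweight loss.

Competitive equilibrium: 208.25 − 0.1q = 108 + 0.725q → q* = 121.5152, p* = 196.0985.
The subsidy lowers effective supply by 61: p = 47 + 0.725q.
New quantity: 208.25 − 0.1q = 47 + 0.725q → q' = 195.4545.
Overproduction Δq = 195.4545 − 121.5152 = 73.9393; wedge = subsidy = 61.
DWL = ½ × 73.9393 × 61 = 2255.15.

2255.15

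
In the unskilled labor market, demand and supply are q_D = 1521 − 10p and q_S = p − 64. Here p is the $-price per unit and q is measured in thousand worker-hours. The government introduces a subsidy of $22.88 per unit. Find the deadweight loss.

In inverse form: demand p = 152.1 − 0.1q, supply p = 64 + q.
Competitive equilibrium: 152.1 − 0.1q = 64 + q → q* = 80.0909, p* = 144.0909.
The subsidy lowers effective supply by 22.88: p = 41.12 + q.
New quantity: 152.1 − 0.1q = 41.12 + q → q' = 100.8909.
Overproduction Δq = 100.8909 − 80.0909 = 20.8; wedge = subsidy = 22.88.
The triangle = ½ × 20.8 × 22.88 = $237.952 thousand.

$237.952 thousand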